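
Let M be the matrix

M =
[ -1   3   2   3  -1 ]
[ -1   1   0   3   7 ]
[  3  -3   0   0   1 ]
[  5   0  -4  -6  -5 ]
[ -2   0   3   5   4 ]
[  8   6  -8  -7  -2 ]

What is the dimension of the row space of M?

Row reduce to echelon form.
R2 ← R2 − R1: [0, -2, -2, 0, 8]
R3 ← R3 + (3)·R1: [0, 6, 6, 9, -2]
R4 ← R4 + (5)·R1: [0, 15, 6, 9, -10]
R5 ← R5 − (2)·R1: [0, -6, -1, -1, 6]
R6 ← R6 + (8)·R1: [0, 30, 8, 17, -10]
R3 ← R3 + (3)·R2: [0, 0, 0, 9, 22]
R4 ← R4 + (15/2)·R2: [0, 0, -9, 9, 50]
R5 ← R5 − (3)·R2: [0, 0, 5, -1, -18]
R6 ← R6 + (15)·R2: [0, 0, -22, 17, 110]
Swap R3 ↔ R4
R5 ← R5 + (5/9)·R3: [0, 0, 0, 4, 88/9]
R6 ← R6 − (22/9)·R3: [0, 0, 0, -5, -110/9]
R5 ← R5 − (4/9)·R4: [0, 0, 0, 0, 0]
R6 ← R6 + (5/9)·R4: [0, 0, 0, 0, 0]
Echelon form has 4 nonzero rows, so rank(M) = 4.
The row space has dimension equal to the rank: 4.

4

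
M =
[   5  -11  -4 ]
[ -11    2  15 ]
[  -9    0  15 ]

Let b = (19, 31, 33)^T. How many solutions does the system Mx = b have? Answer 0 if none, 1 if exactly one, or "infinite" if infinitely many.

Row reduce the augmented matrix [M | b].
R2 ← R2 + (11/5)·R1: [0, -111/5, 31/5, 364/5]
R3 ← R3 + (9/5)·R1: [0, -99/5, 39/5, 336/5]
R3 ← R3 − (33/37)·R2: [0, 0, 84/37, 84/37]
The echelon form has 3 nonzero rows, and every pivot lies in the first 3 columns, so rank(M) = rank([M|b]) = 3.
The system is consistent.
rank = 3 = number of unknowns, so the solution is unique.

1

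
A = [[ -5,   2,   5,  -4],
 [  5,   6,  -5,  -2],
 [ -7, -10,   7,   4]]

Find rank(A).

Row reduce to echelon form.
R2 ← R2 + R1: [0, 8, 0, -6]
R3 ← R3 − (7/5)·R1: [0, -64/5, 0, 48/5]
R3 ← R3 + (8/5)·R2: [0, 0, 0, 0]
Echelon form has 2 nonzero rows, so rank(A) = 2.

2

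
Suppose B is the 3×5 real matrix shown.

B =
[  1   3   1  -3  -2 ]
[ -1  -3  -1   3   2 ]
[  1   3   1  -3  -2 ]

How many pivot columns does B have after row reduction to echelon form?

1

Row reduce to echelon form.
R2 ← R2 + R1: [0, 0, 0, 0, 0]
R3 ← R3 − R1: [0, 0, 0, 0, 0]
Echelon form has 1 nonzero row, so rank(B) = 1.
Each nonzero row contributes one pivot column: 1 pivot columns.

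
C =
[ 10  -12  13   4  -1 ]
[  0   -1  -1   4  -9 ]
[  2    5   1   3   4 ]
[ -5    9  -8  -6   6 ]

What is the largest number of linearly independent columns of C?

Row reduce to echelon form.
R3 ← R3 − (1/5)·R1: [0, 37/5, -8/5, 11/5, 21/5]
R4 ← R4 + (1/2)·R1: [0, 3, -3/2, -4, 11/2]
R3 ← R3 + (37/5)·R2: [0, 0, -9, 159/5, -312/5]
R4 ← R4 + (3)·R2: [0, 0, -9/2, 8, -43/2]
R4 ← R4 − (1/2)·R3: [0, 0, 0, -79/10, 97/10]
Echelon form has 4 nonzero rows, so rank(C) = 4.
The rank gives the maximum number of linearly independent columns: 4.

4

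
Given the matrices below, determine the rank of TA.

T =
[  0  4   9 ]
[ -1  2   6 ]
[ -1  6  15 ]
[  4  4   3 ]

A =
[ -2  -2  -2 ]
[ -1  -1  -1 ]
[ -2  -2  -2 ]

1

First compute TA:
[[-22, -22, -22],
 [-12, -12, -12],
 [-34, -34, -34],
 [-18, -18, -18]]
Now row reduce the product.
R2 ← R2 − (6/11)·R1: [0, 0, 0]
R3 ← R3 − (17/11)·R1: [0, 0, 0]
R4 ← R4 − (9/11)·R1: [0, 0, 0]
1 nonzero row, so rank(TA) = 1.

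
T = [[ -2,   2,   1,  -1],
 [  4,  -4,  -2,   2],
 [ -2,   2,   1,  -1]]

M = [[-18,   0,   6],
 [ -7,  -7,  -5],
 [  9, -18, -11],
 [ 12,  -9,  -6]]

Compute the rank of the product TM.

1

First compute TM:
[[ 19, -23, -27],
 [-38,  46,  54],
 [ 19, -23, -27]]
Now row reduce the product.
R2 ← R2 + (2)·R1: [0, 0, 0]
R3 ← R3 − R1: [0, 0, 0]
1 nonzero row, so rank(TM) = 1.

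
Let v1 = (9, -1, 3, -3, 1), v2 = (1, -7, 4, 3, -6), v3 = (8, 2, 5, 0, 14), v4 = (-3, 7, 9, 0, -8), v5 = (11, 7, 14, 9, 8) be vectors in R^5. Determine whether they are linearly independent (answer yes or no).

yes

Form the matrix with these vectors as rows and row reduce.
R2 ← R2 − (1/9)·R1: [0, -62/9, 11/3, 10/3, -55/9]
R3 ← R3 − (8/9)·R1: [0, 26/9, 7/3, 8/3, 118/9]
R4 ← R4 + (1/3)·R1: [0, 20/3, 10, -1, -23/3]
R5 ← R5 − (11/9)·R1: [0, 74/9, 31/3, 38/3, 61/9]
R3 ← R3 + (13/31)·R2: [0, 0, 120/31, 126/31, 327/31]
R4 ← R4 + (30/31)·R2: [0, 0, 420/31, 69/31, -421/31]
R5 ← R5 + (37/31)·R2: [0, 0, 456/31, 516/31, -16/31]
R4 ← R4 − (7/2)·R3: [0, 0, 0, -12, -101/2]
R5 ← R5 − (19/5)·R3: [0, 0, 0, 6/5, -203/5]
R5 ← R5 + (1/10)·R4: [0, 0, 0, 0, -913/20]
5 nonzero rows, so the 5 vectors span a space of dimension 5.
Since 5 = 5, the vectors are linearly independent.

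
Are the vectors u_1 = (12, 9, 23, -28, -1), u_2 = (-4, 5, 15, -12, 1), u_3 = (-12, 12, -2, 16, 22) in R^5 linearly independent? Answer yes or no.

Form the matrix with these vectors as rows and row reduce.
R2 ← R2 + (1/3)·R1: [0, 8, 68/3, -64/3, 2/3]
R3 ← R3 + R1: [0, 21, 21, -12, 21]
R3 ← R3 − (21/8)·R2: [0, 0, -77/2, 44, 77/4]
3 nonzero rows, so the 3 vectors span a space of dimension 3.
Since 3 = 3, the vectors are linearly independent.

yes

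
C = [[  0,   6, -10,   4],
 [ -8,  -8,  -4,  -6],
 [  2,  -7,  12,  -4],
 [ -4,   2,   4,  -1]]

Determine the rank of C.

3

Row reduce to echelon form.
Swap R1 ↔ R2
R3 ← R3 + (1/4)·R1: [0, -9, 11, -11/2]
R4 ← R4 − (1/2)·R1: [0, 6, 6, 2]
R3 ← R3 + (3/2)·R2: [0, 0, -4, 1/2]
R4 ← R4 − R2: [0, 0, 16, -2]
R4 ← R4 + (4)·R3: [0, 0, 0, 0]
Echelon form has 3 nonzero rows, so rank(C) = 3.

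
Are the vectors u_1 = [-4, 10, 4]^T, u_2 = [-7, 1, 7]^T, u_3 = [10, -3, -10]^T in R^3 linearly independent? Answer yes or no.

Form the matrix with these vectors as rows and row reduce.
R2 ← R2 − (7/4)·R1: [0, -33/2, 0]
R3 ← R3 + (5/2)·R1: [0, 22, 0]
R3 ← R3 + (4/3)·R2: [0, 0, 0]
2 nonzero rows, so the 3 vectors span a space of dimension 2.
Since 2 < 3, the vectors are linearly dependent.

no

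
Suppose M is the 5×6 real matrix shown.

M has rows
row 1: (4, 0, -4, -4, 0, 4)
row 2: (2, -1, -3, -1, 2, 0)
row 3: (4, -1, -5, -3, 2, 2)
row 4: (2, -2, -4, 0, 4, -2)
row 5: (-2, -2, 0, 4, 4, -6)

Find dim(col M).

2

Row reduce to echelon form.
R2 ← R2 − (1/2)·R1: [0, -1, -1, 1, 2, -2]
R3 ← R3 − R1: [0, -1, -1, 1, 2, -2]
R4 ← R4 − (1/2)·R1: [0, -2, -2, 2, 4, -4]
R5 ← R5 + (1/2)·R1: [0, -2, -2, 2, 4, -4]
R3 ← R3 − R2: [0, 0, 0, 0, 0, 0]
R4 ← R4 − (2)·R2: [0, 0, 0, 0, 0, 0]
R5 ← R5 − (2)·R2: [0, 0, 0, 0, 0, 0]
Echelon form has 2 nonzero rows, so rank(M) = 2.
The column space has dimension equal to the rank: 2.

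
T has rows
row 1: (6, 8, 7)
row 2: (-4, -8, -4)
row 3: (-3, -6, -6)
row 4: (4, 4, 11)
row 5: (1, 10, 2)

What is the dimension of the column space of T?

Row reduce to echelon form.
R2 ← R2 + (2/3)·R1: [0, -8/3, 2/3]
R3 ← R3 + (1/2)·R1: [0, -2, -5/2]
R4 ← R4 − (2/3)·R1: [0, -4/3, 19/3]
R5 ← R5 − (1/6)·R1: [0, 26/3, 5/6]
R3 ← R3 − (3/4)·R2: [0, 0, -3]
R4 ← R4 − (1/2)·R2: [0, 0, 6]
R5 ← R5 + (13/4)·R2: [0, 0, 3]
R4 ← R4 + (2)·R3: [0, 0, 0]
R5 ← R5 + R3: [0, 0, 0]
Echelon form has 3 nonzero rows, so rank(T) = 3.
The column space has dimension equal to the rank: 3.

3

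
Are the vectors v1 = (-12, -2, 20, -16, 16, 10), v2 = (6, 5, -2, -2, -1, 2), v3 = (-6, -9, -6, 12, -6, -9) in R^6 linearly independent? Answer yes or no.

no

Form the matrix with these vectors as rows and row reduce.
R2 ← R2 + (1/2)·R1: [0, 4, 8, -10, 7, 7]
R3 ← R3 − (1/2)·R1: [0, -8, -16, 20, -14, -14]
R3 ← R3 + (2)·R2: [0, 0, 0, 0, 0, 0]
2 nonzero rows, so the 3 vectors span a space of dimension 2.
Since 2 < 3, the vectors are linearly dependent.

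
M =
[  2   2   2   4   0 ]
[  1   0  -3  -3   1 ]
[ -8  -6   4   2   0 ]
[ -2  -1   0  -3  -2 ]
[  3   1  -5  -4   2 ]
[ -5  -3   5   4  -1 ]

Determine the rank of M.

Row reduce to echelon form.
R2 ← R2 − (1/2)·R1: [0, -1, -4, -5, 1]
R3 ← R3 + (4)·R1: [0, 2, 12, 18, 0]
R4 ← R4 + R1: [0, 1, 2, 1, -2]
R5 ← R5 − (3/2)·R1: [0, -2, -8, -10, 2]
R6 ← R6 + (5/2)·R1: [0, 2, 10, 14, -1]
R3 ← R3 + (2)·R2: [0, 0, 4, 8, 2]
R4 ← R4 + R2: [0, 0, -2, -4, -1]
R5 ← R5 − (2)·R2: [0, 0, 0, 0, 0]
R6 ← R6 + (2)·R2: [0, 0, 2, 4, 1]
R4 ← R4 + (1/2)·R3: [0, 0, 0, 0, 0]
R6 ← R6 − (1/2)·R3: [0, 0, 0, 0, 0]
Echelon form has 3 nonzero rows, so rank(M) = 3.

3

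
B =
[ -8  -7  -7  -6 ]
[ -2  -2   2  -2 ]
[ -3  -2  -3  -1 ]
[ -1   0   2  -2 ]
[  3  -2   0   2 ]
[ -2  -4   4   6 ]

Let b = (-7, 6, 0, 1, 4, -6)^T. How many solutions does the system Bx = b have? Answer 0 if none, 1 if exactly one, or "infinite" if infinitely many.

0

Row reduce the augmented matrix [B | b].
R2 ← R2 − (1/4)·R1: [0, -1/4, 15/4, -1/2, 31/4]
R3 ← R3 − (3/8)·R1: [0, 5/8, -3/8, 5/4, 21/8]
R4 ← R4 − (1/8)·R1: [0, 7/8, 23/8, -5/4, 15/8]
R5 ← R5 + (3/8)·R1: [0, -37/8, -21/8, -1/4, 11/8]
R6 ← R6 − (1/4)·R1: [0, -9/4, 23/4, 15/2, -17/4]
R3 ← R3 + (5/2)·R2: [0, 0, 9, 0, 22]
R4 ← R4 + (7/2)·R2: [0, 0, 16, -3, 29]
R5 ← R5 − (37/2)·R2: [0, 0, -72, 9, -142]
R6 ← R6 − (9)·R2: [0, 0, -28, 12, -74]
R4 ← R4 − (16/9)·R3: [0, 0, 0, -3, -91/9]
R5 ← R5 + (8)·R3: [0, 0, 0, 9, 34]
R6 ← R6 + (28/9)·R3: [0, 0, 0, 12, -50/9]
R5 ← R5 + (3)·R4: [0, 0, 0, 0, 11/3]
R6 ← R6 + (4)·R4: [0, 0, 0, 0, -46]
R6 ← R6 + (138/11)·R5: [0, 0, 0, 0, 0]
The echelon form has 5 nonzero rows; the last pivot sits in the augmented column, so rank(B) = 4 but rank([B|b]) = 5.
Since the ranks differ, the system is inconsistent.
It has no solutions.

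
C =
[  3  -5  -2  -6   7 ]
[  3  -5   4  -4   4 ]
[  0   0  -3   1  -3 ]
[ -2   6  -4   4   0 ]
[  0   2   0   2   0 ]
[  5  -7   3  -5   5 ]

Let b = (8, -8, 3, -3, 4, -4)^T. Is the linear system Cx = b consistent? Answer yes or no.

no

Row reduce the augmented matrix [C | b].
R2 ← R2 − R1: [0, 0, 6, 2, -3, -16]
R4 ← R4 + (2/3)·R1: [0, 8/3, -16/3, 0, 14/3, 7/3]
R6 ← R6 − (5/3)·R1: [0, 4/3, 19/3, 5, -20/3, -52/3]
Swap R2 ↔ R4
R5 ← R5 − (3/4)·R2: [0, 0, 4, 2, -7/2, 9/4]
R6 ← R6 − (1/2)·R2: [0, 0, 9, 5, -9, -37/2]
R4 ← R4 + (2)·R3: [0, 0, 0, 4, -9, -10]
R5 ← R5 + (4/3)·R3: [0, 0, 0, 10/3, -15/2, 25/4]
R6 ← R6 + (3)·R3: [0, 0, 0, 8, -18, -19/2]
R5 ← R5 − (5/6)·R4: [0, 0, 0, 0, 0, 175/12]
R6 ← R6 − (2)·R4: [0, 0, 0, 0, 0, 21/2]
R6 ← R6 − (18/25)·R5: [0, 0, 0, 0, 0, 0]
The echelon form has 5 nonzero rows; the last pivot sits in the augmented column, so rank(C) = 4 but rank([C|b]) = 5.
Since the ranks differ, the system is inconsistent.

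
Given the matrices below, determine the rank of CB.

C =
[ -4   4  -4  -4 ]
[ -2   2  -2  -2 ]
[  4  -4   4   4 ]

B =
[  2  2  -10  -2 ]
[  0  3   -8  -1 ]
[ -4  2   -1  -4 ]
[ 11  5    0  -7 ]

1

First compute CB:
[[-36, -24,  12,  48],
 [-18, -12,   6,  24],
 [ 36,  24, -12, -48]]
Now row reduce the product.
R2 ← R2 − (1/2)·R1: [0, 0, 0, 0]
R3 ← R3 + R1: [0, 0, 0, 0]
1 nonzero row, so rank(CB) = 1.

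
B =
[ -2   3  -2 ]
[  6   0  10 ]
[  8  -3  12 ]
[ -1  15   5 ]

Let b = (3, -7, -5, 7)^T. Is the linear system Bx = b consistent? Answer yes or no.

no

Row reduce the augmented matrix [B | b].
R2 ← R2 + (3)·R1: [0, 9, 4, 2]
R3 ← R3 + (4)·R1: [0, 9, 4, 7]
R4 ← R4 − (1/2)·R1: [0, 27/2, 6, 11/2]
R3 ← R3 − R2: [0, 0, 0, 5]
R4 ← R4 − (3/2)·R2: [0, 0, 0, 5/2]
R4 ← R4 − (1/2)·R3: [0, 0, 0, 0]
The echelon form has 3 nonzero rows; the last pivot sits in the augmented column, so rank(B) = 2 but rank([B|b]) = 3.
Since the ranks differ, the system is inconsistent.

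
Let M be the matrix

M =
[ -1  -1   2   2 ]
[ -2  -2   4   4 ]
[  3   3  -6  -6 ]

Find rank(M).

Row reduce to echelon form.
R2 ← R2 − (2)·R1: [0, 0, 0, 0]
R3 ← R3 + (3)·R1: [0, 0, 0, 0]
Echelon form has 1 nonzero row, so rank(M) = 1.

1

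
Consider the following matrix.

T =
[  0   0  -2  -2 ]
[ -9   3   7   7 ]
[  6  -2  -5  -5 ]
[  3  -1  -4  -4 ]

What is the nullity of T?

Row reduce to echelon form.
Swap R1 ↔ R2
R3 ← R3 + (2/3)·R1: [0, 0, -1/3, -1/3]
R4 ← R4 + (1/3)·R1: [0, 0, -5/3, -5/3]
R3 ← R3 − (1/6)·R2: [0, 0, 0, 0]
R4 ← R4 − (5/6)·R2: [0, 0, 0, 0]
2 nonzero rows, so rank(T) = 2.
T has 4 columns; by rank–nullity, nullity = 4 − 2 = 2.

2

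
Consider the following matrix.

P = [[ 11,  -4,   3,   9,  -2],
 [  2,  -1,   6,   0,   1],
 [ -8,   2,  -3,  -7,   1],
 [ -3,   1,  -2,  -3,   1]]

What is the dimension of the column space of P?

Row reduce to echelon form.
R2 ← R2 − (2/11)·R1: [0, -3/11, 60/11, -18/11, 15/11]
R3 ← R3 + (8/11)·R1: [0, -10/11, -9/11, -5/11, -5/11]
R4 ← R4 + (3/11)·R1: [0, -1/11, -13/11, -6/11, 5/11]
R3 ← R3 − (10/3)·R2: [0, 0, -19, 5, -5]
R4 ← R4 − (1/3)·R2: [0, 0, -3, 0, 0]
R4 ← R4 − (3/19)·R3: [0, 0, 0, -15/19, 15/19]
Echelon form has 4 nonzero rows, so rank(P) = 4.
The column space has dimension equal to the rank: 4.

4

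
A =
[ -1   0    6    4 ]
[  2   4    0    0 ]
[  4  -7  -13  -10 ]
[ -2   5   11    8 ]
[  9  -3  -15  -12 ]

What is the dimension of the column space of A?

Row reduce to echelon form.
R2 ← R2 + (2)·R1: [0, 4, 12, 8]
R3 ← R3 + (4)·R1: [0, -7, 11, 6]
R4 ← R4 − (2)·R1: [0, 5, -1, 0]
R5 ← R5 + (9)·R1: [0, -3, 39, 24]
R3 ← R3 + (7/4)·R2: [0, 0, 32, 20]
R4 ← R4 − (5/4)·R2: [0, 0, -16, -10]
R5 ← R5 + (3/4)·R2: [0, 0, 48, 30]
R4 ← R4 + (1/2)·R3: [0, 0, 0, 0]
R5 ← R5 − (3/2)·R3: [0, 0, 0, 0]
Echelon form has 3 nonzero rows, so rank(A) = 3.
The column space has dimension equal to the rank: 3.

3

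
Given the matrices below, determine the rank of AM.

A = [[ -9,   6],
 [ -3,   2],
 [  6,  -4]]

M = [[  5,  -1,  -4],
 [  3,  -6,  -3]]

1

First compute AM:
[[-27, -27,  18],
 [ -9,  -9,   6],
 [ 18,  18, -12]]
Now row reduce the product.
R2 ← R2 − (1/3)·R1: [0, 0, 0]
R3 ← R3 + (2/3)·R1: [0, 0, 0]
1 nonzero row, so rank(AM) = 1.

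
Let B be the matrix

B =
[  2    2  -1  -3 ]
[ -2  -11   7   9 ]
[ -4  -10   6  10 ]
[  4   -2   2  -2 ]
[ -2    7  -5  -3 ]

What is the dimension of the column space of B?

Row reduce to echelon form.
R2 ← R2 + R1: [0, -9, 6, 6]
R3 ← R3 + (2)·R1: [0, -6, 4, 4]
R4 ← R4 − (2)·R1: [0, -6, 4, 4]
R5 ← R5 + R1: [0, 9, -6, -6]
R3 ← R3 − (2/3)·R2: [0, 0, 0, 0]
R4 ← R4 − (2/3)·R2: [0, 0, 0, 0]
R5 ← R5 + R2: [0, 0, 0, 0]
Echelon form has 2 nonzero rows, so rank(B) = 2.
The column space has dimension equal to the rank: 2.

2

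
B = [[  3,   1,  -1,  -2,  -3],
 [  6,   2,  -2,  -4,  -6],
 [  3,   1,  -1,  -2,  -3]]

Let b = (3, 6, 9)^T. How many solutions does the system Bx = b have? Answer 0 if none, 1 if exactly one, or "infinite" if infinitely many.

Row reduce the augmented matrix [B | b].
R2 ← R2 − (2)·R1: [0, 0, 0, 0, 0, 0]
R3 ← R3 − R1: [0, 0, 0, 0, 0, 6]
Swap R2 ↔ R3
The echelon form has 2 nonzero rows; the last pivot sits in the augmented column, so rank(B) = 1 but rank([B|b]) = 2.
Since the ranks differ, the system is inconsistent.
It has no solutions.

0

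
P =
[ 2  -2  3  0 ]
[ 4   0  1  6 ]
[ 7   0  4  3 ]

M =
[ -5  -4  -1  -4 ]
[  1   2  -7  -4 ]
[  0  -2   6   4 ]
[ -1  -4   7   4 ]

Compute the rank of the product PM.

First compute PM:
[[-12, -18,  30,  12],
 [-26, -42,  44,  12],
 [-38, -48,  38,   0]]
Now row reduce the product.
R2 ← R2 − (13/6)·R1: [0, -3, -21, -14]
R3 ← R3 − (19/6)·R1: [0, 9, -57, -38]
R3 ← R3 + (3)·R2: [0, 0, -120, -80]
3 nonzero rows, so rank(PM) = 3.

3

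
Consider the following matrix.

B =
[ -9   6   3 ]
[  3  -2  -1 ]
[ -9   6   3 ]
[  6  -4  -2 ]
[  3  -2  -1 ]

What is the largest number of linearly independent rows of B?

Row reduce to echelon form.
R2 ← R2 + (1/3)·R1: [0, 0, 0]
R3 ← R3 − R1: [0, 0, 0]
R4 ← R4 + (2/3)·R1: [0, 0, 0]
R5 ← R5 + (1/3)·R1: [0, 0, 0]
Echelon form has 1 nonzero row, so rank(B) = 1.
The rank gives the maximum number of linearly independent rows: 1.

1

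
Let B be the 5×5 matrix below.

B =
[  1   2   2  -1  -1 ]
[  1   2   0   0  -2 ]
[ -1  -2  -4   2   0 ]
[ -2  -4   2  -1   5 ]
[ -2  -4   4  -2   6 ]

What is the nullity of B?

3

Row reduce to echelon form.
R2 ← R2 − R1: [0, 0, -2, 1, -1]
R3 ← R3 + R1: [0, 0, -2, 1, -1]
R4 ← R4 + (2)·R1: [0, 0, 6, -3, 3]
R5 ← R5 + (2)·R1: [0, 0, 8, -4, 4]
R3 ← R3 − R2: [0, 0, 0, 0, 0]
R4 ← R4 + (3)·R2: [0, 0, 0, 0, 0]
R5 ← R5 + (4)·R2: [0, 0, 0, 0, 0]
2 nonzero rows, so rank(B) = 2.
B has 5 columns; by rank–nullity, nullity = 5 − 2 = 3.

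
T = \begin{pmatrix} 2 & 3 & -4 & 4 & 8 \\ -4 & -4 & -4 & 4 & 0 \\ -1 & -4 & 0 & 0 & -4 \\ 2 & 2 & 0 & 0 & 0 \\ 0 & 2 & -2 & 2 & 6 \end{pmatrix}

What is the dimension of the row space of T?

Row reduce to echelon form.
R2 ← R2 + (2)·R1: [0, 2, -12, 12, 16]
R3 ← R3 + (1/2)·R1: [0, -5/2, -2, 2, 0]
R4 ← R4 − R1: [0, -1, 4, -4, -8]
R3 ← R3 + (5/4)·R2: [0, 0, -17, 17, 20]
R4 ← R4 + (1/2)·R2: [0, 0, -2, 2, 0]
R5 ← R5 − R2: [0, 0, 10, -10, -10]
R4 ← R4 − (2/17)·R3: [0, 0, 0, 0, -40/17]
R5 ← R5 + (10/17)·R3: [0, 0, 0, 0, 30/17]
R5 ← R5 + (3/4)·R4: [0, 0, 0, 0, 0]
Echelon form has 4 nonzero rows, so rank(T) = 4.
The row space has dimension equal to the rank: 4.

4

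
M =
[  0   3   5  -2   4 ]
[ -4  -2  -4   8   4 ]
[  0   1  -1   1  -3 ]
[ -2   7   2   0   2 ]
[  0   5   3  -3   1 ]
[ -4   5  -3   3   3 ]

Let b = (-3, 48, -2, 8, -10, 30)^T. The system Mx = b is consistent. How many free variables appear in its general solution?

Row reduce the augmented matrix [M | b].
Swap R1 ↔ R2
R4 ← R4 − (1/2)·R1: [0, 8, 4, -4, 0, -16]
R6 ← R6 − R1: [0, 7, 1, -5, -1, -18]
R3 ← R3 − (1/3)·R2: [0, 0, -8/3, 5/3, -13/3, -1]
R4 ← R4 − (8/3)·R2: [0, 0, -28/3, 4/3, -32/3, -8]
R5 ← R5 − (5/3)·R2: [0, 0, -16/3, 1/3, -17/3, -5]
R6 ← R6 − (7/3)·R2: [0, 0, -32/3, -1/3, -31/3, -11]
R4 ← R4 − (7/2)·R3: [0, 0, 0, -9/2, 9/2, -9/2]
R5 ← R5 − (2)·R3: [0, 0, 0, -3, 3, -3]
R6 ← R6 − (4)·R3: [0, 0, 0, -7, 7, -7]
R5 ← R5 − (2/3)·R4: [0, 0, 0, 0, 0, 0]
R6 ← R6 − (14/9)·R4: [0, 0, 0, 0, 0, 0]
The echelon form has 4 nonzero rows, and every pivot lies in the first 5 columns, so rank(M) = rank([M|b]) = 4.
The system is consistent.
Free variables = (unknowns) − (rank) = 5 − 4 = 1.

1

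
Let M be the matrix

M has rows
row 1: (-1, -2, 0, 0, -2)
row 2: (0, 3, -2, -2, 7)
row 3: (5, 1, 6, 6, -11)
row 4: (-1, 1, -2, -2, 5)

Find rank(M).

Row reduce to echelon form.
R3 ← R3 + (5)·R1: [0, -9, 6, 6, -21]
R4 ← R4 − R1: [0, 3, -2, -2, 7]
R3 ← R3 + (3)·R2: [0, 0, 0, 0, 0]
R4 ← R4 − R2: [0, 0, 0, 0, 0]
Echelon form has 2 nonzero rows, so rank(M) = 2.

2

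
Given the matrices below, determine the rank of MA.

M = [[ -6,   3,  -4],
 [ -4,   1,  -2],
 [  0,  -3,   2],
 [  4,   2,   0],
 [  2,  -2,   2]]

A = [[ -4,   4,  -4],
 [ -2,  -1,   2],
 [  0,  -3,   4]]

2

First compute MA:
[[ 18, -15,  14],
 [ 14, -11,  10],
 [  6,  -3,   2],
 [-20,  14, -12],
 [ -4,   4,  -4]]
Now row reduce the product.
R2 ← R2 − (7/9)·R1: [0, 2/3, -8/9]
R3 ← R3 − (1/3)·R1: [0, 2, -8/3]
R4 ← R4 + (10/9)·R1: [0, -8/3, 32/9]
R5 ← R5 + (2/9)·R1: [0, 2/3, -8/9]
R3 ← R3 − (3)·R2: [0, 0, 0]
R4 ← R4 + (4)·R2: [0, 0, 0]
R5 ← R5 − R2: [0, 0, 0]
2 nonzero rows, so rank(MA) = 2.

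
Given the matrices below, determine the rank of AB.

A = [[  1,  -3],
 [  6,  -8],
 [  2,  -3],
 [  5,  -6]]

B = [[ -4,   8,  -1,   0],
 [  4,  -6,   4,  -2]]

First compute AB:
[[-16,  26, -13,   6],
 [-56,  96, -38,  16],
 [-20,  34, -14,   6],
 [-44,  76, -29,  12]]
Now row reduce the product.
R2 ← R2 − (7/2)·R1: [0, 5, 15/2, -5]
R3 ← R3 − (5/4)·R1: [0, 3/2, 9/4, -3/2]
R4 ← R4 − (11/4)·R1: [0, 9/2, 27/4, -9/2]
R3 ← R3 − (3/10)·R2: [0, 0, 0, 0]
R4 ← R4 − (9/10)·R2: [0, 0, 0, 0]
2 nonzero rows, so rank(AB) = 2.

2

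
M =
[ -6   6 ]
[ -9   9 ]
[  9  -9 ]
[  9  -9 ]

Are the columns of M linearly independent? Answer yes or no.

no

Row reduce M to echelon form.
R2 ← R2 − (3/2)·R1: [0, 0]
R3 ← R3 + (3/2)·R1: [0, 0]
R4 ← R4 + (3/2)·R1: [0, 0]
1 pivot among 2 columns.
Only 1 < 2 pivot columns, so the columns are linearly dependent.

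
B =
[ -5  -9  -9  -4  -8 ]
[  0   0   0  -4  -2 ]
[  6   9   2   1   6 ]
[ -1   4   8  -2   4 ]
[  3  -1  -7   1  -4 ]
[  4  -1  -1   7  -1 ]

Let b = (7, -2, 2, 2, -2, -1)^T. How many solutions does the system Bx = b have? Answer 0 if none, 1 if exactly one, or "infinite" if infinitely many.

0

Row reduce the augmented matrix [B | b].
R3 ← R3 + (6/5)·R1: [0, -9/5, -44/5, -19/5, -18/5, 52/5]
R4 ← R4 − (1/5)·R1: [0, 29/5, 49/5, -6/5, 28/5, 3/5]
R5 ← R5 + (3/5)·R1: [0, -32/5, -62/5, -7/5, -44/5, 11/5]
R6 ← R6 + (4/5)·R1: [0, -41/5, -41/5, 19/5, -37/5, 23/5]
Swap R2 ↔ R3
R4 ← R4 + (29/9)·R2: [0, 0, -167/9, -121/9, -6, 307/9]
R5 ← R5 − (32/9)·R2: [0, 0, 170/9, 109/9, 4, -313/9]
R6 ← R6 − (41/9)·R2: [0, 0, 287/9, 190/9, 9, -385/9]
Swap R3 ↔ R4
R5 ← R5 + (170/167)·R3: [0, 0, 0, -263/167, -352/167, -9/167]
R6 ← R6 + (287/167)·R3: [0, 0, 0, -333/167, -219/167, 2646/167]
R5 ← R5 − (263/668)·R4: [0, 0, 0, 0, -441/334, 245/334]
R6 ← R6 − (333/668)·R4: [0, 0, 0, 0, -105/334, 5625/334]
R6 ← R6 − (5/21)·R5: [0, 0, 0, 0, 0, 50/3]
The echelon form has 6 nonzero rows; the last pivot sits in the augmented column, so rank(B) = 5 but rank([B|b]) = 6.
Since the ranks differ, the system is inconsistent.
It has no solutions.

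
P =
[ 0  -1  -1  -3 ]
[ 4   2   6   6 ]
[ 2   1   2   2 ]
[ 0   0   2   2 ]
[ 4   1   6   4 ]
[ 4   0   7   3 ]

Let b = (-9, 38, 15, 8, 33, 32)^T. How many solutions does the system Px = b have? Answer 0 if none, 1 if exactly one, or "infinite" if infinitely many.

Row reduce the augmented matrix [P | b].
Swap R1 ↔ R2
R3 ← R3 − (1/2)·R1: [0, 0, -1, -1, -4]
R5 ← R5 − R1: [0, -1, 0, -2, -5]
R6 ← R6 − R1: [0, -2, 1, -3, -6]
R5 ← R5 − R2: [0, 0, 1, 1, 4]
R6 ← R6 − (2)·R2: [0, 0, 3, 3, 12]
R4 ← R4 + (2)·R3: [0, 0, 0, 0, 0]
R5 ← R5 + R3: [0, 0, 0, 0, 0]
R6 ← R6 + (3)·R3: [0, 0, 0, 0, 0]
The echelon form has 3 nonzero rows, and every pivot lies in the first 4 columns, so rank(P) = rank([P|b]) = 3.
The system is consistent.
rank = 3 < 4 unknowns, so there are infinitely many solutions.

infinite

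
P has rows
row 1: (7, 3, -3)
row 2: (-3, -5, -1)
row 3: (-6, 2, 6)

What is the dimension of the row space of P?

Row reduce to echelon form.
R2 ← R2 + (3/7)·R1: [0, -26/7, -16/7]
R3 ← R3 + (6/7)·R1: [0, 32/7, 24/7]
R3 ← R3 + (16/13)·R2: [0, 0, 8/13]
Echelon form has 3 nonzero rows, so rank(P) = 3.
The row space has dimension equal to the rank: 3.

3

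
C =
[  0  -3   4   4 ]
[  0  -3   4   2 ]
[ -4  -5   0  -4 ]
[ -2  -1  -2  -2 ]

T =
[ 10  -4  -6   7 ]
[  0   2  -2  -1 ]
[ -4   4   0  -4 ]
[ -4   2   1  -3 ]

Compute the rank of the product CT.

First compute CT:
[[-32,  18,  10, -25],
 [-24,  14,   8, -19],
 [-24,  -2,  30, -11],
 [ -4,  -6,  12,   1]]
Now row reduce the product.
R2 ← R2 − (3/4)·R1: [0, 1/2, 1/2, -1/4]
R3 ← R3 − (3/4)·R1: [0, -31/2, 45/2, 31/4]
R4 ← R4 − (1/8)·R1: [0, -33/4, 43/4, 33/8]
R3 ← R3 + (31)·R2: [0, 0, 38, 0]
R4 ← R4 + (33/2)·R2: [0, 0, 19, 0]
R4 ← R4 − (1/2)·R3: [0, 0, 0, 0]
3 nonzero rows, so rank(CT) = 3.

3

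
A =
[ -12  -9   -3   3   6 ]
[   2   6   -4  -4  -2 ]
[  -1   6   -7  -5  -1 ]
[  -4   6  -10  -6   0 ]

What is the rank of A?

Row reduce to echelon form.
R2 ← R2 + (1/6)·R1: [0, 9/2, -9/2, -7/2, -1]
R3 ← R3 − (1/12)·R1: [0, 27/4, -27/4, -21/4, -3/2]
R4 ← R4 − (1/3)·R1: [0, 9, -9, -7, -2]
R3 ← R3 − (3/2)·R2: [0, 0, 0, 0, 0]
R4 ← R4 − (2)·R2: [0, 0, 0, 0, 0]
Echelon form has 2 nonzero rows, so rank(A) = 2.

2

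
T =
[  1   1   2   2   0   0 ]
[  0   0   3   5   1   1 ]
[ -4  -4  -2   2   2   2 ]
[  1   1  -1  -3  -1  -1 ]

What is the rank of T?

2

Row reduce to echelon form.
R3 ← R3 + (4)·R1: [0, 0, 6, 10, 2, 2]
R4 ← R4 − R1: [0, 0, -3, -5, -1, -1]
R3 ← R3 − (2)·R2: [0, 0, 0, 0, 0, 0]
R4 ← R4 + R2: [0, 0, 0, 0, 0, 0]
Echelon form has 2 nonzero rows, so rank(T) = 2.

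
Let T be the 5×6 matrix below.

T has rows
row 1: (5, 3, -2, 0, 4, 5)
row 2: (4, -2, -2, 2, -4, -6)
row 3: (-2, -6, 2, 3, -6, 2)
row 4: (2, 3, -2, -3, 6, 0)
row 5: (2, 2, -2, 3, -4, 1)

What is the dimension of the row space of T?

Row reduce to echelon form.
R2 ← R2 − (4/5)·R1: [0, -22/5, -2/5, 2, -36/5, -10]
R3 ← R3 + (2/5)·R1: [0, -24/5, 6/5, 3, -22/5, 4]
R4 ← R4 − (2/5)·R1: [0, 9/5, -6/5, -3, 22/5, -2]
R5 ← R5 − (2/5)·R1: [0, 4/5, -6/5, 3, -28/5, -1]
R3 ← R3 − (12/11)·R2: [0, 0, 18/11, 9/11, 38/11, 164/11]
R4 ← R4 + (9/22)·R2: [0, 0, -15/11, -24/11, 16/11, -67/11]
R5 ← R5 + (2/11)·R2: [0, 0, -14/11, 37/11, -76/11, -31/11]
R4 ← R4 + (5/6)·R3: [0, 0, 0, -3/2, 13/3, 19/3]
R5 ← R5 + (7/9)·R3: [0, 0, 0, 4, -38/9, 79/9]
R5 ← R5 + (8/3)·R4: [0, 0, 0, 0, 22/3, 77/3]
Echelon form has 5 nonzero rows, so rank(T) = 5.
The row space has dimension equal to the rank: 5.

5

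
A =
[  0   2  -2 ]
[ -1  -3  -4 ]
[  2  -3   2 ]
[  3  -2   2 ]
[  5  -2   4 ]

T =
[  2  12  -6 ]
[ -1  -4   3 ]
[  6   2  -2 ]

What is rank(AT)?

First compute AT:
[[-14, -12,  10],
 [-23,  -8,   5],
 [ 19,  40, -25],
 [ 20,  48, -28],
 [ 36,  76, -44]]
Now row reduce the product.
R2 ← R2 − (23/14)·R1: [0, 82/7, -80/7]
R3 ← R3 + (19/14)·R1: [0, 166/7, -80/7]
R4 ← R4 + (10/7)·R1: [0, 216/7, -96/7]
R5 ← R5 + (18/7)·R1: [0, 316/7, -128/7]
R3 ← R3 − (83/41)·R2: [0, 0, 480/41]
R4 ← R4 − (108/41)·R2: [0, 0, 672/41]
R5 ← R5 − (158/41)·R2: [0, 0, 1056/41]
R4 ← R4 − (7/5)·R3: [0, 0, 0]
R5 ← R5 − (11/5)·R3: [0, 0, 0]
3 nonzero rows, so rank(AT) = 3.

3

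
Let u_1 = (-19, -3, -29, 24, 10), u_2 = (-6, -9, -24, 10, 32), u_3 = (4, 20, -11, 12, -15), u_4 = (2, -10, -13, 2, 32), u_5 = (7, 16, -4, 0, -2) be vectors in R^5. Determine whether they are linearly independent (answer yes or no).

yes

Form the matrix with these vectors as rows and row reduce.
R2 ← R2 − (6/19)·R1: [0, -153/19, -282/19, 46/19, 548/19]
R3 ← R3 + (4/19)·R1: [0, 368/19, -325/19, 324/19, -245/19]
R4 ← R4 + (2/19)·R1: [0, -196/19, -305/19, 86/19, 628/19]
R5 ← R5 + (7/19)·R1: [0, 283/19, -279/19, 168/19, 32/19]
R3 ← R3 + (368/153)·R2: [0, 0, -2693/51, 3500/153, 8641/153]
R4 ← R4 − (196/153)·R2: [0, 0, 151/51, 218/153, -596/153]
R5 ← R5 + (283/153)·R2: [0, 0, -2149/51, 2038/153, 8420/153]
R4 ← R4 + (151/2693)·R3: [0, 0, 0, 21874/8079, -5887/8079]
R5 ← R5 − (2149/2693)·R3: [0, 0, 0, -39866/8079, 80501/8079]
R5 ← R5 + (19933/10937)·R4: [0, 0, 0, 0, 94454/10937]
5 nonzero rows, so the 5 vectors span a space of dimension 5.
Since 5 = 5, the vectors are linearly independent.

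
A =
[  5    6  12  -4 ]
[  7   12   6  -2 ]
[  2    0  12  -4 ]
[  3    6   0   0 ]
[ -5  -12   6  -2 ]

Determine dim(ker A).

Row reduce to echelon form.
R2 ← R2 − (7/5)·R1: [0, 18/5, -54/5, 18/5]
R3 ← R3 − (2/5)·R1: [0, -12/5, 36/5, -12/5]
R4 ← R4 − (3/5)·R1: [0, 12/5, -36/5, 12/5]
R5 ← R5 + R1: [0, -6, 18, -6]
R3 ← R3 + (2/3)·R2: [0, 0, 0, 0]
R4 ← R4 − (2/3)·R2: [0, 0, 0, 0]
R5 ← R5 + (5/3)·R2: [0, 0, 0, 0]
2 nonzero rows, so rank(A) = 2.
A has 4 columns; by rank–nullity, nullity = 4 − 2 = 2.

2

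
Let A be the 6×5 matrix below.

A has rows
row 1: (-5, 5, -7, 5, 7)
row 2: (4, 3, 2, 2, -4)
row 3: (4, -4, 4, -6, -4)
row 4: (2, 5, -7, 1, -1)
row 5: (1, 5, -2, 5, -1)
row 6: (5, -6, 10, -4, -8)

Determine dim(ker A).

Row reduce to echelon form.
R2 ← R2 + (4/5)·R1: [0, 7, -18/5, 6, 8/5]
R3 ← R3 + (4/5)·R1: [0, 0, -8/5, -2, 8/5]
R4 ← R4 + (2/5)·R1: [0, 7, -49/5, 3, 9/5]
R5 ← R5 + (1/5)·R1: [0, 6, -17/5, 6, 2/5]
R6 ← R6 + R1: [0, -1, 3, 1, -1]
R4 ← R4 − R2: [0, 0, -31/5, -3, 1/5]
R5 ← R5 − (6/7)·R2: [0, 0, -11/35, 6/7, -34/35]
R6 ← R6 + (1/7)·R2: [0, 0, 87/35, 13/7, -27/35]
R4 ← R4 − (31/8)·R3: [0, 0, 0, 19/4, -6]
R5 ← R5 − (11/56)·R3: [0, 0, 0, 5/4, -9/7]
R6 ← R6 + (87/56)·R3: [0, 0, 0, -5/4, 12/7]
R5 ← R5 − (5/19)·R4: [0, 0, 0, 0, 39/133]
R6 ← R6 + (5/19)·R4: [0, 0, 0, 0, 18/133]
R6 ← R6 − (6/13)·R5: [0, 0, 0, 0, 0]
5 nonzero rows, so rank(A) = 5.
A has 5 columns; by rank–nullity, nullity = 5 − 5 = 0.

0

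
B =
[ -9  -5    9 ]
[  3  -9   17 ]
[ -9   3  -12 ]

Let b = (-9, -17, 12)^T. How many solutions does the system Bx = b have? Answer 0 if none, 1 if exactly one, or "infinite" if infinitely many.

Row reduce the augmented matrix [B | b].
R2 ← R2 + (1/3)·R1: [0, -32/3, 20, -20]
R3 ← R3 − R1: [0, 8, -21, 21]
R3 ← R3 + (3/4)·R2: [0, 0, -6, 6]
The echelon form has 3 nonzero rows, and every pivot lies in the first 3 columns, so rank(B) = rank([B|b]) = 3.
The system is consistent.
rank = 3 = number of unknowns, so the solution is unique.

1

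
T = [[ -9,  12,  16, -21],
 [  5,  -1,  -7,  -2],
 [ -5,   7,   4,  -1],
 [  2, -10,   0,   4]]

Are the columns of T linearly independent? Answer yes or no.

Row reduce T to echelon form.
R2 ← R2 + (5/9)·R1: [0, 17/3, 17/9, -41/3]
R3 ← R3 − (5/9)·R1: [0, 1/3, -44/9, 32/3]
R4 ← R4 + (2/9)·R1: [0, -22/3, 32/9, -2/3]
R3 ← R3 − (1/17)·R2: [0, 0, -5, 195/17]
R4 ← R4 + (22/17)·R2: [0, 0, 6, -312/17]
R4 ← R4 + (6/5)·R3: [0, 0, 0, -78/17]
4 pivots among 4 columns.
Every column is a pivot column, so the columns are linearly independent.

yes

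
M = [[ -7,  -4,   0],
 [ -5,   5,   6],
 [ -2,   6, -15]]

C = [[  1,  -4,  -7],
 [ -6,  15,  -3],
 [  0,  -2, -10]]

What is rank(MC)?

First compute MC:
[[ 17, -32,  61],
 [-35,  83, -40],
 [-38, 128, 146]]
Now row reduce the product.
R2 ← R2 + (35/17)·R1: [0, 291/17, 1455/17]
R3 ← R3 + (38/17)·R1: [0, 960/17, 4800/17]
R3 ← R3 − (320/97)·R2: [0, 0, 0]
2 nonzero rows, so rank(MC) = 2.

2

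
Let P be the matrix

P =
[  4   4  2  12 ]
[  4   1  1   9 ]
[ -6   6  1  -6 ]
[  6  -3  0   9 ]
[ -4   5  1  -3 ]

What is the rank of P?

Row reduce to echelon form.
R2 ← R2 − R1: [0, -3, -1, -3]
R3 ← R3 + (3/2)·R1: [0, 12, 4, 12]
R4 ← R4 − (3/2)·R1: [0, -9, -3, -9]
R5 ← R5 + R1: [0, 9, 3, 9]
R3 ← R3 + (4)·R2: [0, 0, 0, 0]
R4 ← R4 − (3)·R2: [0, 0, 0, 0]
R5 ← R5 + (3)·R2: [0, 0, 0, 0]
Echelon form has 2 nonzero rows, so rank(P) = 2.

2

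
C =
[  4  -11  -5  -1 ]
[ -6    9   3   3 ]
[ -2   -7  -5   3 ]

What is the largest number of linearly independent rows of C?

2

Row reduce to echelon form.
R2 ← R2 + (3/2)·R1: [0, -15/2, -9/2, 3/2]
R3 ← R3 + (1/2)·R1: [0, -25/2, -15/2, 5/2]
R3 ← R3 − (5/3)·R2: [0, 0, 0, 0]
Echelon form has 2 nonzero rows, so rank(C) = 2.
The rank gives the maximum number of linearly independent rows: 2.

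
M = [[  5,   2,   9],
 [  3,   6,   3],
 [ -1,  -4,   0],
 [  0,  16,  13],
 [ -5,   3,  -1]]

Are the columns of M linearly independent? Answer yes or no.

Row reduce M to echelon form.
R2 ← R2 − (3/5)·R1: [0, 24/5, -12/5]
R3 ← R3 + (1/5)·R1: [0, -18/5, 9/5]
R5 ← R5 + R1: [0, 5, 8]
R3 ← R3 + (3/4)·R2: [0, 0, 0]
R4 ← R4 − (10/3)·R2: [0, 0, 21]
R5 ← R5 − (25/24)·R2: [0, 0, 21/2]
Swap R3 ↔ R4
R5 ← R5 − (1/2)·R3: [0, 0, 0]
3 pivots among 3 columns.
Every column is a pivot column, so the columns are linearly independent.

yes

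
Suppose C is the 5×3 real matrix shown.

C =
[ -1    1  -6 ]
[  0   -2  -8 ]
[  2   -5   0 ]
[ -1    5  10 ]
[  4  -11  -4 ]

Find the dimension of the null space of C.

Row reduce to echelon form.
R3 ← R3 + (2)·R1: [0, -3, -12]
R4 ← R4 − R1: [0, 4, 16]
R5 ← R5 + (4)·R1: [0, -7, -28]
R3 ← R3 − (3/2)·R2: [0, 0, 0]
R4 ← R4 + (2)·R2: [0, 0, 0]
R5 ← R5 − (7/2)·R2: [0, 0, 0]
2 nonzero rows, so rank(C) = 2.
C has 3 columns; by rank–nullity, nullity = 3 − 2 = 1.

1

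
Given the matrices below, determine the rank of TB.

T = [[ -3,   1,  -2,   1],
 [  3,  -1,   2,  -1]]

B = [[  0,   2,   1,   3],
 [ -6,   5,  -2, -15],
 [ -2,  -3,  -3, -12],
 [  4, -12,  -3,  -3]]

1

First compute TB:
[[  2,  -7,  -2,  -3],
 [ -2,   7,   2,   3]]
Now row reduce the product.
R2 ← R2 + R1: [0, 0, 0, 0]
1 nonzero row, so rank(TB) = 1.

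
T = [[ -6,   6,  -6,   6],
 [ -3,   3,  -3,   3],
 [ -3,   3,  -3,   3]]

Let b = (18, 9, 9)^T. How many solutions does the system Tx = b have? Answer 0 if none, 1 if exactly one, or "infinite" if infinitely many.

infinite

Row reduce the augmented matrix [T | b].
R2 ← R2 − (1/2)·R1: [0, 0, 0, 0, 0]
R3 ← R3 − (1/2)·R1: [0, 0, 0, 0, 0]
The echelon form has 1 nonzero rows, and every pivot lies in the first 4 columns, so rank(T) = rank([T|b]) = 1.
The system is consistent.
rank = 1 < 4 unknowns, so there are infinitely many solutions.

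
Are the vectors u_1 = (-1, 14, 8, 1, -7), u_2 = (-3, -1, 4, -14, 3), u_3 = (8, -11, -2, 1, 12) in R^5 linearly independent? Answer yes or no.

yes

Form the matrix with these vectors as rows and row reduce.
R2 ← R2 − (3)·R1: [0, -43, -20, -17, 24]
R3 ← R3 + (8)·R1: [0, 101, 62, 9, -44]
R3 ← R3 + (101/43)·R2: [0, 0, 646/43, -1330/43, 532/43]
3 nonzero rows, so the 3 vectors span a space of dimension 3.
Since 3 = 3, the vectors are linearly independent.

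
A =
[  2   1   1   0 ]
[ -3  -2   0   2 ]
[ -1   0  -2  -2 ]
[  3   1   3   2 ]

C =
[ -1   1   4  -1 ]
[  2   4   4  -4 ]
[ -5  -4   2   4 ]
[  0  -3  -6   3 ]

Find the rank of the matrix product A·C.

2

First compute AC:
[[ -5,   2,  14,  -2],
 [ -1, -17, -32,  17],
 [ 11,  13,   4, -13],
 [-16, -11,  10,  11]]
Now row reduce the product.
R2 ← R2 − (1/5)·R1: [0, -87/5, -174/5, 87/5]
R3 ← R3 + (11/5)·R1: [0, 87/5, 174/5, -87/5]
R4 ← R4 − (16/5)·R1: [0, -87/5, -174/5, 87/5]
R3 ← R3 + R2: [0, 0, 0, 0]
R4 ← R4 − R2: [0, 0, 0, 0]
2 nonzero rows, so rank(AC) = 2.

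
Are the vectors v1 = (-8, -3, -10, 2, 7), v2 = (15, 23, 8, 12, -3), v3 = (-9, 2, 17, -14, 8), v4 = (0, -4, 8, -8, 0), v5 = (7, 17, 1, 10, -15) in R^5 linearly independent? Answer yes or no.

Form the matrix with these vectors as rows and row reduce.
R2 ← R2 + (15/8)·R1: [0, 139/8, -43/4, 63/4, 81/8]
R3 ← R3 − (9/8)·R1: [0, 43/8, 113/4, -65/4, 1/8]
R5 ← R5 + (7/8)·R1: [0, 115/8, -31/4, 47/4, -71/8]
R3 ← R3 − (43/139)·R2: [0, 0, 4389/139, -2936/139, -418/139]
R4 ← R4 + (32/139)·R2: [0, 0, 768/139, -608/139, 324/139]
R5 ← R5 − (115/139)·R2: [0, 0, 159/139, -178/139, -2398/139]
R4 ← R4 − (256/1463)·R3: [0, 0, 0, -992/1463, 20/7]
R5 ← R5 − (53/1463)·R3: [0, 0, 0, -754/1463, -120/7]
R5 ← R5 − (377/496)·R4: [0, 0, 0, 0, -2395/124]
5 nonzero rows, so the 5 vectors span a space of dimension 5.
Since 5 = 5, the vectors are linearly independent.

yes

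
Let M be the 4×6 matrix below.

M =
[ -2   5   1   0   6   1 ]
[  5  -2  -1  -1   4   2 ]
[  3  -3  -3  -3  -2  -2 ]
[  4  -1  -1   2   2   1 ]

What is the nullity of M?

Row reduce to echelon form.
R2 ← R2 + (5/2)·R1: [0, 21/2, 3/2, -1, 19, 9/2]
R3 ← R3 + (3/2)·R1: [0, 9/2, -3/2, -3, 7, -1/2]
R4 ← R4 + (2)·R1: [0, 9, 1, 2, 14, 3]
R3 ← R3 − (3/7)·R2: [0, 0, -15/7, -18/7, -8/7, -17/7]
R4 ← R4 − (6/7)·R2: [0, 0, -2/7, 20/7, -16/7, -6/7]
R4 ← R4 − (2/15)·R3: [0, 0, 0, 16/5, -32/15, -8/15]
4 nonzero rows, so rank(M) = 4.
M has 6 columns; by rank–nullity, nullity = 6 − 4 = 2.

2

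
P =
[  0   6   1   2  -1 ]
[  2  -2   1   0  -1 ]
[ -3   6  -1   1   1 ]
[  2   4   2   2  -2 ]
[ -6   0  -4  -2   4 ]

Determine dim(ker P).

Row reduce to echelon form.
Swap R1 ↔ R2
R3 ← R3 + (3/2)·R1: [0, 3, 1/2, 1, -1/2]
R4 ← R4 − R1: [0, 6, 1, 2, -1]
R5 ← R5 + (3)·R1: [0, -6, -1, -2, 1]
R3 ← R3 − (1/2)·R2: [0, 0, 0, 0, 0]
R4 ← R4 − R2: [0, 0, 0, 0, 0]
R5 ← R5 + R2: [0, 0, 0, 0, 0]
2 nonzero rows, so rank(P) = 2.
P has 5 columns; by rank–nullity, nullity = 5 − 2 = 3.

3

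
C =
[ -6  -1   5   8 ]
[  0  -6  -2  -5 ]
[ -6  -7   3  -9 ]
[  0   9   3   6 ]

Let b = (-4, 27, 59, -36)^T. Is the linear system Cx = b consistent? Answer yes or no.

yes

Row reduce the augmented matrix [C | b].
R3 ← R3 − R1: [0, -6, -2, -17, 63]
R3 ← R3 − R2: [0, 0, 0, -12, 36]
R4 ← R4 + (3/2)·R2: [0, 0, 0, -3/2, 9/2]
R4 ← R4 − (1/8)·R3: [0, 0, 0, 0, 0]
The echelon form has 3 nonzero rows, and every pivot lies in the first 4 columns, so rank(C) = rank([C|b]) = 3.
The system is consistent.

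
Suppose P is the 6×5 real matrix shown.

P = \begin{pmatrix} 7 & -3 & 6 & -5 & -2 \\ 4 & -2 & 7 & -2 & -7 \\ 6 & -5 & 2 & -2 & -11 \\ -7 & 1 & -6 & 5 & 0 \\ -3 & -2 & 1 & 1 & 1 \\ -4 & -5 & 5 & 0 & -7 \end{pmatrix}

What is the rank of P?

Row reduce to echelon form.
R2 ← R2 − (4/7)·R1: [0, -2/7, 25/7, 6/7, -41/7]
R3 ← R3 − (6/7)·R1: [0, -17/7, -22/7, 16/7, -65/7]
R4 ← R4 + R1: [0, -2, 0, 0, -2]
R5 ← R5 + (3/7)·R1: [0, -23/7, 25/7, -8/7, 1/7]
R6 ← R6 + (4/7)·R1: [0, -47/7, 59/7, -20/7, -57/7]
R3 ← R3 − (17/2)·R2: [0, 0, -67/2, -5, 81/2]
R4 ← R4 − (7)·R2: [0, 0, -25, -6, 39]
R5 ← R5 − (23/2)·R2: [0, 0, -75/2, -11, 135/2]
R6 ← R6 − (47/2)·R2: [0, 0, -151/2, -23, 259/2]
R4 ← R4 − (50/67)·R3: [0, 0, 0, -152/67, 588/67]
R5 ← R5 − (75/67)·R3: [0, 0, 0, -362/67, 1485/67]
R6 ← R6 − (151/67)·R3: [0, 0, 0, -786/67, 2561/67]
R5 ← R5 − (181/76)·R4: [0, 0, 0, 0, 24/19]
R6 ← R6 − (393/76)·R4: [0, 0, 0, 0, -136/19]
R6 ← R6 + (17/3)·R5: [0, 0, 0, 0, 0]
Echelon form has 5 nonzero rows, so rank(P) = 5.

5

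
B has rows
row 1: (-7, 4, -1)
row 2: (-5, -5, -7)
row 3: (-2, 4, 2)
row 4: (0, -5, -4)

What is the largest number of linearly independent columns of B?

2

Row reduce to echelon form.
R2 ← R2 − (5/7)·R1: [0, -55/7, -44/7]
R3 ← R3 − (2/7)·R1: [0, 20/7, 16/7]
R3 ← R3 + (4/11)·R2: [0, 0, 0]
R4 ← R4 − (7/11)·R2: [0, 0, 0]
Echelon form has 2 nonzero rows, so rank(B) = 2.
The rank gives the maximum number of linearly independent columns: 2.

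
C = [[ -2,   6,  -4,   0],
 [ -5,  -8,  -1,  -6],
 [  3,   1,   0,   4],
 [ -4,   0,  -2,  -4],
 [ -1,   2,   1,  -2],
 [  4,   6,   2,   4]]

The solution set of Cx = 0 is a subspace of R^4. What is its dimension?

1

Row reduce to echelon form.
R2 ← R2 − (5/2)·R1: [0, -23, 9, -6]
R3 ← R3 + (3/2)·R1: [0, 10, -6, 4]
R4 ← R4 − (2)·R1: [0, -12, 6, -4]
R5 ← R5 − (1/2)·R1: [0, -1, 3, -2]
R6 ← R6 + (2)·R1: [0, 18, -6, 4]
R3 ← R3 + (10/23)·R2: [0, 0, -48/23, 32/23]
R4 ← R4 − (12/23)·R2: [0, 0, 30/23, -20/23]
R5 ← R5 − (1/23)·R2: [0, 0, 60/23, -40/23]
R6 ← R6 + (18/23)·R2: [0, 0, 24/23, -16/23]
R4 ← R4 + (5/8)·R3: [0, 0, 0, 0]
R5 ← R5 + (5/4)·R3: [0, 0, 0, 0]
R6 ← R6 + (1/2)·R3: [0, 0, 0, 0]
3 nonzero rows, so rank(C) = 3.
C has 4 columns; by rank–nullity, nullity = 4 − 3 = 1.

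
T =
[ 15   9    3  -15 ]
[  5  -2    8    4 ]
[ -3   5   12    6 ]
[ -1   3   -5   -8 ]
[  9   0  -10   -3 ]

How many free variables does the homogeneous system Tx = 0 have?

0

Row reduce to echelon form.
R2 ← R2 − (1/3)·R1: [0, -5, 7, 9]
R3 ← R3 + (1/5)·R1: [0, 34/5, 63/5, 3]
R4 ← R4 + (1/15)·R1: [0, 18/5, -24/5, -9]
R5 ← R5 − (3/5)·R1: [0, -27/5, -59/5, 6]
R3 ← R3 + (34/25)·R2: [0, 0, 553/25, 381/25]
R4 ← R4 + (18/25)·R2: [0, 0, 6/25, -63/25]
R5 ← R5 − (27/25)·R2: [0, 0, -484/25, -93/25]
R4 ← R4 − (6/553)·R3: [0, 0, 0, -1485/553]
R5 ← R5 + (484/553)·R3: [0, 0, 0, 5319/553]
R5 ← R5 + (197/55)·R4: [0, 0, 0, 0]
4 nonzero rows, so rank(T) = 4.
T has 4 columns; by rank–nullity, nullity = 4 − 4 = 0.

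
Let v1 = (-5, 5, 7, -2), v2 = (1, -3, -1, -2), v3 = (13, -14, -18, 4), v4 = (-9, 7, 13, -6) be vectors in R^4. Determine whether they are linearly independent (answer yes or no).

Form the matrix with these vectors as rows and row reduce.
R2 ← R2 + (1/5)·R1: [0, -2, 2/5, -12/5]
R3 ← R3 + (13/5)·R1: [0, -1, 1/5, -6/5]
R4 ← R4 − (9/5)·R1: [0, -2, 2/5, -12/5]
R3 ← R3 − (1/2)·R2: [0, 0, 0, 0]
R4 ← R4 − R2: [0, 0, 0, 0]
2 nonzero rows, so the 4 vectors span a space of dimension 2.
Since 2 < 4, the vectors are linearly dependent.

no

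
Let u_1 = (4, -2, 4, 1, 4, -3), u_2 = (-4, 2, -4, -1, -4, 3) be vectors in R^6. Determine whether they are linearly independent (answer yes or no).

no

Form the matrix with these vectors as rows and row reduce.
R2 ← R2 + R1: [0, 0, 0, 0, 0, 0]
1 nonzero row, so the 2 vectors span a space of dimension 1.
Since 1 < 2, the vectors are linearly dependent.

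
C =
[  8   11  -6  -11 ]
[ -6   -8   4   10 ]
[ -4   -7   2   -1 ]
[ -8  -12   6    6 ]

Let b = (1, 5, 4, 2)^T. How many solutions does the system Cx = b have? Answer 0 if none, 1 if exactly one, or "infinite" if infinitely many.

Row reduce the augmented matrix [C | b].
R2 ← R2 + (3/4)·R1: [0, 1/4, -1/2, 7/4, 23/4]
R3 ← R3 + (1/2)·R1: [0, -3/2, -1, -13/2, 9/2]
R4 ← R4 + R1: [0, -1, 0, -5, 3]
R3 ← R3 + (6)·R2: [0, 0, -4, 4, 39]
R4 ← R4 + (4)·R2: [0, 0, -2, 2, 26]
R4 ← R4 − (1/2)·R3: [0, 0, 0, 0, 13/2]
The echelon form has 4 nonzero rows; the last pivot sits in the augmented column, so rank(C) = 3 but rank([C|b]) = 4.
Since the ranks differ, the system is inconsistent.
It has no solutions.

0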